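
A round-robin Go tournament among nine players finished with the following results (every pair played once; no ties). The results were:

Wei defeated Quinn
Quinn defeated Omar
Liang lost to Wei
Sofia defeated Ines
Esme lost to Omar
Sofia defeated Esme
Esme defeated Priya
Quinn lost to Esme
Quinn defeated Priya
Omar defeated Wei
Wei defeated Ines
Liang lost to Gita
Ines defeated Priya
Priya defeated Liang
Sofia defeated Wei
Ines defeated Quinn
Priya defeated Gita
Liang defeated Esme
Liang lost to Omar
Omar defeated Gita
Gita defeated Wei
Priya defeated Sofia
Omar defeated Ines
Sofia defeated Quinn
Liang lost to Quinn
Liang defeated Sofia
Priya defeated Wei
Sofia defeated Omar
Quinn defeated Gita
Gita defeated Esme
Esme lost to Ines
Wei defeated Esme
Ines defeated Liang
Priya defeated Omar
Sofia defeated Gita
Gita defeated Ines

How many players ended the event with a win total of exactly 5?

2

Win totals: Priya 5, Wei 4, Gita 4, Sofia 6, Ines 4, Quinn 4, Omar 5, Liang 2, Esme 2.
Exactly 5: Priya, Omar — 2 players.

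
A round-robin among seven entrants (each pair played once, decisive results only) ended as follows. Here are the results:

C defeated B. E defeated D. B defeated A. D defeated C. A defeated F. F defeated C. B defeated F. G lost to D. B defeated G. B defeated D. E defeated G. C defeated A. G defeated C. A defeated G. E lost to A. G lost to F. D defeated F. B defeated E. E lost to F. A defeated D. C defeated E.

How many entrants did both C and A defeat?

C beat: A, B, E.
A beat: D, E, F, G.
Both beat: E — 1.

1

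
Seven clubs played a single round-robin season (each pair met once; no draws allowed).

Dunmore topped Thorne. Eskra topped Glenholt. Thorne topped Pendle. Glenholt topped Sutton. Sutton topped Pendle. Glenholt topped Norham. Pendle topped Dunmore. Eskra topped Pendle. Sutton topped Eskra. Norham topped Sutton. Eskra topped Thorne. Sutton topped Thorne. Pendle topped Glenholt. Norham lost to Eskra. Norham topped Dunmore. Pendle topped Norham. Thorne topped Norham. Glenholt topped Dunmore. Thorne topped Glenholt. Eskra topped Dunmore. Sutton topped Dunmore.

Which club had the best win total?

Win totals: Norham 2, Eskra 5, Sutton 4, Thorne 3, Pendle 3, Dunmore 1, Glenholt 3.
Eskra leads with 5 wins (next highest: 4).

Eskra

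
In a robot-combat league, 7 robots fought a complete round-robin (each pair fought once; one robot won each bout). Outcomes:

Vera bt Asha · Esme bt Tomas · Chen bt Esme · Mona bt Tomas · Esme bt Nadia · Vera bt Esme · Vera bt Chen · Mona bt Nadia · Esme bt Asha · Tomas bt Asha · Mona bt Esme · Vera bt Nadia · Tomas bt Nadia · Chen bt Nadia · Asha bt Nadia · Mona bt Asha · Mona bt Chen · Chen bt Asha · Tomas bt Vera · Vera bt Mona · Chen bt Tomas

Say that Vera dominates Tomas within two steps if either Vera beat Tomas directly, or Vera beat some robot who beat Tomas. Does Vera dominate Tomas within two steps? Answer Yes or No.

Vera did not beat Tomas directly.
Vera beat Chen, Esme, Mona, Asha, Nadia. Of those, Chen beat Tomas.

Yes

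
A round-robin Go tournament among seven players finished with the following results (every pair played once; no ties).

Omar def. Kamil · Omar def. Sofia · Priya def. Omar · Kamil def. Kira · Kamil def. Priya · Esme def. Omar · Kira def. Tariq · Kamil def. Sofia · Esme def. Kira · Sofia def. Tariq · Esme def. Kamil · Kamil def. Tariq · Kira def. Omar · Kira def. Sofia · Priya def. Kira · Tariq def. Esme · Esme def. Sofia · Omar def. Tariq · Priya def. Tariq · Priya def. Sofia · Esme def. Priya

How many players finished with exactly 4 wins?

2

Win totals: Kira 3, Sofia 1, Esme 5, Priya 4, Omar 3, Tariq 1, Kamil 4.
Exactly 4: Priya, Kamil — 2 players.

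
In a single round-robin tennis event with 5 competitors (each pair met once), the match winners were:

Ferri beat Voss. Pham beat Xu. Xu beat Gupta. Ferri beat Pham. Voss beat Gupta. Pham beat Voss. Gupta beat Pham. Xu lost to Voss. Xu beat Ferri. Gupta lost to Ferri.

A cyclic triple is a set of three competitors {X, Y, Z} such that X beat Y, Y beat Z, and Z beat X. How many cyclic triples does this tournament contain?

4

Of the C(5,3) = 10 triples, the cyclic ones are: {Xu, Pham, Gupta}; {Xu, Pham, Ferri}; {Xu, Ferri, Voss}; {Pham, Gupta, Voss}.
That is 4.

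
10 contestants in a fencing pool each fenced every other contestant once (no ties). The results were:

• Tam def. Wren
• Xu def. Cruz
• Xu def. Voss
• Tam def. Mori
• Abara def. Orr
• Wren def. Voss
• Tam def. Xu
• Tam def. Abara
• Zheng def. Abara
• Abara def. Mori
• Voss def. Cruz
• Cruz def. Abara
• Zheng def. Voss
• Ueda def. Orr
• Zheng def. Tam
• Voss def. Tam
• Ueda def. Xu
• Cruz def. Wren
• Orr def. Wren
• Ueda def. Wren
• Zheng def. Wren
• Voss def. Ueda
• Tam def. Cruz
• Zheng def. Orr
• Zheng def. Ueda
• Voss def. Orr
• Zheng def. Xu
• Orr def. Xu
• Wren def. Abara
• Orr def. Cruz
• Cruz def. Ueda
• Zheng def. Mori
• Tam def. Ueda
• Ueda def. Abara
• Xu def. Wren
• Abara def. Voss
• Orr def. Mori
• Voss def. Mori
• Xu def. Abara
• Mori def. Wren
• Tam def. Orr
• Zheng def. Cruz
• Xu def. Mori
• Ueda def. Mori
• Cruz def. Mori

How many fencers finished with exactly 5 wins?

Win totals: Xu 5, Voss 5, Wren 2, Zheng 9, Orr 4, Mori 1, Tam 7, Abara 3, Cruz 4, Ueda 5.
Exactly 5: Xu, Voss, Ueda — 3 fencers.

3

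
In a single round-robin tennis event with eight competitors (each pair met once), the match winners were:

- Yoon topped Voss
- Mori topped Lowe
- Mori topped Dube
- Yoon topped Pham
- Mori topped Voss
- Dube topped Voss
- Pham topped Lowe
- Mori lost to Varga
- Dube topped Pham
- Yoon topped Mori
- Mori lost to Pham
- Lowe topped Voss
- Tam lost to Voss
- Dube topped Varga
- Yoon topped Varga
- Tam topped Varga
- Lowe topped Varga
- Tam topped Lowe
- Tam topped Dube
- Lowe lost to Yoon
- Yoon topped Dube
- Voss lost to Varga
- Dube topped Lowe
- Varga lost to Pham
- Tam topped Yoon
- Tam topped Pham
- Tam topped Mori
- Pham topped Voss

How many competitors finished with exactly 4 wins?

2

Win totals: Yoon 6, Lowe 2, Pham 4, Mori 3, Varga 2, Dube 4, Voss 1, Tam 6.
Exactly 4: Pham, Dube — 2 competitors.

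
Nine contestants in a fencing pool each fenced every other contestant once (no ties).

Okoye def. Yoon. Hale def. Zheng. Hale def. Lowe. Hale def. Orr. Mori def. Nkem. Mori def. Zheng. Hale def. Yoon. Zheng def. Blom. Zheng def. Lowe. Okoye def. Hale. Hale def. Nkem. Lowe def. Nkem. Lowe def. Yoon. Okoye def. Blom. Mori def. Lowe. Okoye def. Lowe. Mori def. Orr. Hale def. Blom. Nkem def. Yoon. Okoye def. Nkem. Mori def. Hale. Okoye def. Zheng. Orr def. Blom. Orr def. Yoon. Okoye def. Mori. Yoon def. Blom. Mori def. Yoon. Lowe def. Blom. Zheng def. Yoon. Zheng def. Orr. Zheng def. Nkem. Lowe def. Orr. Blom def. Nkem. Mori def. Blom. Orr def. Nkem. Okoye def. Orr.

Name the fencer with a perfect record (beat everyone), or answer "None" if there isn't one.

Okoye

Okoye has 8 wins out of 8 opponents — a perfect record.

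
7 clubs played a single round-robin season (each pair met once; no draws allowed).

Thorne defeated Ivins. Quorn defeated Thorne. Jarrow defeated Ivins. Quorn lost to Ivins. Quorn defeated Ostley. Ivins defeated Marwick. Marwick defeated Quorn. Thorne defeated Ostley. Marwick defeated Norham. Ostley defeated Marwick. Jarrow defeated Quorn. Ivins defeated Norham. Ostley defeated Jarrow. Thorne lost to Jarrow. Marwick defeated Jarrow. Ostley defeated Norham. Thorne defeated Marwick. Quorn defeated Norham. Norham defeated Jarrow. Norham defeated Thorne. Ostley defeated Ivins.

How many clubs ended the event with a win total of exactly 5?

0

Win totals: Thorne 3, Norham 2, Ostley 4, Marwick 3, Ivins 3, Quorn 3, Jarrow 3.
No club has exactly 5 wins.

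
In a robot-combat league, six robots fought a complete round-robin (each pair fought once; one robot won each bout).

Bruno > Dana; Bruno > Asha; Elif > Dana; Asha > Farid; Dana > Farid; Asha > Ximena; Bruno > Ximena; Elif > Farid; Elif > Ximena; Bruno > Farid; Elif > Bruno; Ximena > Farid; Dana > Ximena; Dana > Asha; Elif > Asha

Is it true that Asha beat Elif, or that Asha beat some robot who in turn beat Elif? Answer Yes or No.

No

Asha did not beat Elif directly.
Asha beat Farid, Ximena, but each of them lost to Elif. No two-step path.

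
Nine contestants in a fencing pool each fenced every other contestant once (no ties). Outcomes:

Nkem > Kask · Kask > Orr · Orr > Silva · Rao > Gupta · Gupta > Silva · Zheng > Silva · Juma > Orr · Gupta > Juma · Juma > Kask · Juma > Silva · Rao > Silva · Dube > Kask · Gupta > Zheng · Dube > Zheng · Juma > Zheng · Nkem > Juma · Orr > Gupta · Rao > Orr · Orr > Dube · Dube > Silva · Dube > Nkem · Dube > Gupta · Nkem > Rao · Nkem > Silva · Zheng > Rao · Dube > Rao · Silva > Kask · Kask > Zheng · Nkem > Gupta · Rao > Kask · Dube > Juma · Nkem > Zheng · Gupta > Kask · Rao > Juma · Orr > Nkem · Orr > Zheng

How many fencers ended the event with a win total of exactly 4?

Win totals: Kask 2, Rao 5, Gupta 4, Dube 7, Zheng 2, Silva 1, Nkem 6, Orr 5, Juma 4.
Exactly 4: Gupta, Juma — 2 fencers.

2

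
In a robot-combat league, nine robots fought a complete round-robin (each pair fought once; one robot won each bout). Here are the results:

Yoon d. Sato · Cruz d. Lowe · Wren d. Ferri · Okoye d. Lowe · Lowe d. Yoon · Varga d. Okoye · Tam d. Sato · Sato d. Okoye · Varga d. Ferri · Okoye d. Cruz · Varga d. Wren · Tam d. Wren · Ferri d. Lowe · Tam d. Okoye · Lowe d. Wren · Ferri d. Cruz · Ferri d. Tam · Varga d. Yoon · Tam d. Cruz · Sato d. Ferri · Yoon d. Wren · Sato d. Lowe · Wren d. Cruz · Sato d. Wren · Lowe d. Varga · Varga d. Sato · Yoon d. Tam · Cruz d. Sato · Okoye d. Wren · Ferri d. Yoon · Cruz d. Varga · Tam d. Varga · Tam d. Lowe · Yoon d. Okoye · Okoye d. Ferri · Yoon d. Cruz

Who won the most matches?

Tam

Win totals: Sato 4, Yoon 5, Ferri 4, Tam 6, Lowe 3, Okoye 4, Wren 2, Varga 5, Cruz 3.
Tam leads with 6 wins (next highest: 5).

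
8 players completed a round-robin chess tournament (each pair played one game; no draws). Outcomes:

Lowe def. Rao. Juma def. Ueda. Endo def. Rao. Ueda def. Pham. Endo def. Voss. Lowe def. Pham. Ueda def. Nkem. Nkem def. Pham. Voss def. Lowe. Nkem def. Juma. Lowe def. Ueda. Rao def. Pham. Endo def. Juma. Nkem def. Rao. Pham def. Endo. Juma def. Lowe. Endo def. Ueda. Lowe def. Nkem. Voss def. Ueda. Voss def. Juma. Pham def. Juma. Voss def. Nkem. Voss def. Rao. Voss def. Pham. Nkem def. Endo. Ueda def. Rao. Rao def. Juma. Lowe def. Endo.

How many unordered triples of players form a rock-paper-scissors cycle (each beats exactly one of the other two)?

Win totals: Endo 4, Nkem 4, Pham 2, Juma 2, Voss 6, Lowe 5, Rao 2, Ueda 3.
A player with w wins dominates both others in C(w,2) triples; summing gives 6 + 6 + 1 + 1 + 15 + 10 + 1 + 3 = 43 transitive triples.
Total triples C(8,3) = 56, so cyclic triples = 56 − 43 = 13.

13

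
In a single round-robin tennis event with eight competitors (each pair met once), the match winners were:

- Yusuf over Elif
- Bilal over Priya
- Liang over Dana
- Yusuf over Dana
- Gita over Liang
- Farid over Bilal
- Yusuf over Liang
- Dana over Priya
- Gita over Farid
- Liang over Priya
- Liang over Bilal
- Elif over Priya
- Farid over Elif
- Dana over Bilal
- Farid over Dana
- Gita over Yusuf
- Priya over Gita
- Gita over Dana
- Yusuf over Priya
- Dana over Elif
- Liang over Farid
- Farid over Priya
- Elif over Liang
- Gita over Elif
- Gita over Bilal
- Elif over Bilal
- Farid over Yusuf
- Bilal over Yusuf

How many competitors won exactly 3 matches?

2

Win totals: Dana 3, Gita 6, Elif 3, Yusuf 4, Priya 1, Farid 5, Liang 4, Bilal 2.
Exactly 3: Dana, Elif — 2 competitors.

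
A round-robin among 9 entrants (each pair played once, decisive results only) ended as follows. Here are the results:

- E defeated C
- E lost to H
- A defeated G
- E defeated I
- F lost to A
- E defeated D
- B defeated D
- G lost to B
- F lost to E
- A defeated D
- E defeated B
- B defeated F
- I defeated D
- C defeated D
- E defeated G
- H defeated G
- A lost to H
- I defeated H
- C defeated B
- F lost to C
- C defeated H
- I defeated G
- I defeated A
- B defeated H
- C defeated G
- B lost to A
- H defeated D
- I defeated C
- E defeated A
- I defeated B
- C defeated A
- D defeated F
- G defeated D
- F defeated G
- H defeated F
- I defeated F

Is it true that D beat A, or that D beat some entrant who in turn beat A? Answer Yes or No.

D did not beat A directly.
D beat F, but each of them lost to A. No two-step path.

No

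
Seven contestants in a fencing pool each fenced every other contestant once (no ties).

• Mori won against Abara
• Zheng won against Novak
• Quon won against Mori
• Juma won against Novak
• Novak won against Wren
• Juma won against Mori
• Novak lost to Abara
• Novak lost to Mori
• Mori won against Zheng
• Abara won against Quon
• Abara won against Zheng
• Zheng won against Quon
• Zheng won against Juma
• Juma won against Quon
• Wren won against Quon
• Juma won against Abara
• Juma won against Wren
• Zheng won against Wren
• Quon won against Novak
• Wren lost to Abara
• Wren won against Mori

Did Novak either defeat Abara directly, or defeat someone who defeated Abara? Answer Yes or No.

No

Novak did not beat Abara directly.
Novak beat Wren, but each of them lost to Abara. No two-step path.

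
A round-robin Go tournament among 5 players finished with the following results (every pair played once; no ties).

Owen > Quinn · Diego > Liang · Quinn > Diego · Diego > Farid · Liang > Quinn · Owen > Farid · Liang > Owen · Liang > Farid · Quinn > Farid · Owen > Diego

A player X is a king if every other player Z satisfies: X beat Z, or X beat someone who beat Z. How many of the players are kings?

Liang reaches everyone (king).
Quinn cannot reach Owen in two steps.
Farid cannot reach Liang, Quinn, Owen, Diego in two steps.
Owen reaches everyone (king).
Diego reaches everyone (king).
Kings: Liang, Owen, Diego — 3.

3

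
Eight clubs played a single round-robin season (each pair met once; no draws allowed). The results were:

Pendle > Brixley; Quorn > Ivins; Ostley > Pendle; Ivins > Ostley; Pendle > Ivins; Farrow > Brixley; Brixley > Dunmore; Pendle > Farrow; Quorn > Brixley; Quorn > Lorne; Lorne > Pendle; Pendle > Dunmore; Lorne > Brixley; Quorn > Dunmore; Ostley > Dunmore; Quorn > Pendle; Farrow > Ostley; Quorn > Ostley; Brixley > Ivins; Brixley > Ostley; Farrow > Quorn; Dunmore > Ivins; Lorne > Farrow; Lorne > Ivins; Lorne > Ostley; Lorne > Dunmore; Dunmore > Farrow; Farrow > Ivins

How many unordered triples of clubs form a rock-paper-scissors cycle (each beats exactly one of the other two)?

9

Win totals: Ivins 1, Pendle 4, Brixley 3, Dunmore 2, Lorne 6, Farrow 4, Ostley 2, Quorn 6.
A club with w wins dominates both others in C(w,2) triples; summing gives 0 + 6 + 3 + 1 + 15 + 6 + 1 + 15 = 47 transitive triples.
Total triples C(8,3) = 56, so cyclic triples = 56 − 47 = 9.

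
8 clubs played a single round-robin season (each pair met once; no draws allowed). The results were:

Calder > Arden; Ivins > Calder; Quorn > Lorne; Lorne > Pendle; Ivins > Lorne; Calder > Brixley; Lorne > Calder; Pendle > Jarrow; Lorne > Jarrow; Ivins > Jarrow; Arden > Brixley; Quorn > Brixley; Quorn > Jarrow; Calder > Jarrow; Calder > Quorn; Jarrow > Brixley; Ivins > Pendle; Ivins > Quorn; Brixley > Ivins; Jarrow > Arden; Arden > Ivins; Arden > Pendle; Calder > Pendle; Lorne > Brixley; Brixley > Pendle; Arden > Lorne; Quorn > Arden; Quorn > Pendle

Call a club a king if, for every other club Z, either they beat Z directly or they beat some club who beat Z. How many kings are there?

Lorne reaches everyone (king).
Calder reaches everyone (king).
Quorn reaches everyone (king).
Ivins reaches everyone (king).
Jarrow cannot reach Calder, Quorn in two steps.
Pendle cannot reach Lorne, Calder, Quorn, Ivins in two steps.
Brixley cannot reach Arden in two steps.
Arden reaches everyone (king).
Kings: Lorne, Calder, Quorn, Ivins, Arden — 5.

5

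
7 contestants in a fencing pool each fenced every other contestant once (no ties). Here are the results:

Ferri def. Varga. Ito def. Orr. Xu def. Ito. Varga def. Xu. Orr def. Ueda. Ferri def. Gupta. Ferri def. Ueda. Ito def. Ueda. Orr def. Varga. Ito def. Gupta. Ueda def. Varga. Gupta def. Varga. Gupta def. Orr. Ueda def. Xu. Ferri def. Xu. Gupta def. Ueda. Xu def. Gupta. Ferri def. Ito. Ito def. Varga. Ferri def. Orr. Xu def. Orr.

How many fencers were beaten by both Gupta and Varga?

0

Gupta beat: Ueda, Orr, Varga.
Varga beat: Xu.
No one was beaten by both.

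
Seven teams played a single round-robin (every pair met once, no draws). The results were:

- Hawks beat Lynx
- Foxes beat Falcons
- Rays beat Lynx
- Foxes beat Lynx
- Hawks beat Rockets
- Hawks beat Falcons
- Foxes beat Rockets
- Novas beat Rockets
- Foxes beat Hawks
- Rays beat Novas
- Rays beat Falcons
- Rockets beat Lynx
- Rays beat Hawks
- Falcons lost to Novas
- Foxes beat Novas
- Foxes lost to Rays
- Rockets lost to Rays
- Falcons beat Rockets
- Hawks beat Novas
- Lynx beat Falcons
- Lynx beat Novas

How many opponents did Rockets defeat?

Rockets' results: beat Lynx; lost to Rays, Falcons, Foxes, Hawks, Novas.
That is 1 win.

1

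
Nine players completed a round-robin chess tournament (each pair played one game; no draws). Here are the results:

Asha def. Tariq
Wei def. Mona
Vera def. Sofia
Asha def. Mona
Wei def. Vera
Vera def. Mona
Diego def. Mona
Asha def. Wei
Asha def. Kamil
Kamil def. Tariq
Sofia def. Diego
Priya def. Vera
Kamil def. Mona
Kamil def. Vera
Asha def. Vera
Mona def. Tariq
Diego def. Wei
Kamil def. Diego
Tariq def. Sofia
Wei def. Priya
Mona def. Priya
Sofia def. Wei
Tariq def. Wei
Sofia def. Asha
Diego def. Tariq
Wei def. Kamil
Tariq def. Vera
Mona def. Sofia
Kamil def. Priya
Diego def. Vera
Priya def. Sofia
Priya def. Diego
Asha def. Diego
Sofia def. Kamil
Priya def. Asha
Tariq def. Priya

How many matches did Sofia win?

Sofia's results: beat Diego, Asha, Wei, Kamil; lost to Priya, Mona, Tariq, Vera.
That is 4 wins.

4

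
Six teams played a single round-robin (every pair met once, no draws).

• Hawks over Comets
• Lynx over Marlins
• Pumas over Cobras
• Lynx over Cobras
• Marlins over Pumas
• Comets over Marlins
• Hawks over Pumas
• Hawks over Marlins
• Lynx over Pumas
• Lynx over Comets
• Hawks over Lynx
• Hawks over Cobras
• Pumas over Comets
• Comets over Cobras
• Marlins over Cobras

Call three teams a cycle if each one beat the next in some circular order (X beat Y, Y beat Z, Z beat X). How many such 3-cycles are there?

Of the C(6,3) = 20 triples, the cyclic ones are: {Marlins, Pumas, Comets}.
That is 1.

1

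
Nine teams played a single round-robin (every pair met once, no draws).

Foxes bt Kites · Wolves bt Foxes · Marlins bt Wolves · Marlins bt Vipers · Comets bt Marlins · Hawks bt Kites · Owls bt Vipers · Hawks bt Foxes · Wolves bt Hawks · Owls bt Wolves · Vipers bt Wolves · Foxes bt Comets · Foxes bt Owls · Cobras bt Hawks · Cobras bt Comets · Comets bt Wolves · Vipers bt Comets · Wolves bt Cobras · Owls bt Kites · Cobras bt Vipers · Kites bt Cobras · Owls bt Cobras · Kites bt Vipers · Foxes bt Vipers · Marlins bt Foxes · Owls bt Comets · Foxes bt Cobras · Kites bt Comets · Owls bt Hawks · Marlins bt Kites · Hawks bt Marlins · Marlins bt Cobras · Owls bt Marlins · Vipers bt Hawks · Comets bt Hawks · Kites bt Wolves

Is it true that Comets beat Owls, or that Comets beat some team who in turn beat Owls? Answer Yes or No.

No

Comets did not beat Owls directly.
Comets beat Wolves, Hawks, Marlins, but each of them lost to Owls. No two-step path.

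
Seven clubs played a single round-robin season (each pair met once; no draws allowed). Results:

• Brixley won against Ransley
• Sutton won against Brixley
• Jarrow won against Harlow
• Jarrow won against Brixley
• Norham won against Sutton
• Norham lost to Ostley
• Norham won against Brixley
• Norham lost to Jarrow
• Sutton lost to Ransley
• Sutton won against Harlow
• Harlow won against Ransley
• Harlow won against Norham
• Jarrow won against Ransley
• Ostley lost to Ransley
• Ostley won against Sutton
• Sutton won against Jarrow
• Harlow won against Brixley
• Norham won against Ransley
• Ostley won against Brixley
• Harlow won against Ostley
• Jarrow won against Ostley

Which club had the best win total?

Win totals: Jarrow 5, Ransley 2, Norham 3, Brixley 1, Ostley 3, Sutton 3, Harlow 4.
Jarrow leads with 5 wins (next highest: 4).

Jarrow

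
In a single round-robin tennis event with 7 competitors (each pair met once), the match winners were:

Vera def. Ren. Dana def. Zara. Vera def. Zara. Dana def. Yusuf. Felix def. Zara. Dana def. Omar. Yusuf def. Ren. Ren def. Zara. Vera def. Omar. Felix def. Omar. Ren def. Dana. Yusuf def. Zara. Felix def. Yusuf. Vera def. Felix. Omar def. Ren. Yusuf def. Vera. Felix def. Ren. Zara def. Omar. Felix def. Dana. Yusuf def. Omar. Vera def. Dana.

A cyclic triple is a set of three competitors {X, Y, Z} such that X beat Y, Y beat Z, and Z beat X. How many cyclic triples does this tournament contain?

Win totals: Yusuf 4, Omar 1, Ren 2, Dana 3, Vera 5, Zara 1, Felix 5.
A competitor with w wins dominates both others in C(w,2) triples; summing gives 6 + 0 + 1 + 3 + 10 + 0 + 10 = 30 transitive triples.
Total triples C(7,3) = 35, so cyclic triples = 35 − 30 = 5.

5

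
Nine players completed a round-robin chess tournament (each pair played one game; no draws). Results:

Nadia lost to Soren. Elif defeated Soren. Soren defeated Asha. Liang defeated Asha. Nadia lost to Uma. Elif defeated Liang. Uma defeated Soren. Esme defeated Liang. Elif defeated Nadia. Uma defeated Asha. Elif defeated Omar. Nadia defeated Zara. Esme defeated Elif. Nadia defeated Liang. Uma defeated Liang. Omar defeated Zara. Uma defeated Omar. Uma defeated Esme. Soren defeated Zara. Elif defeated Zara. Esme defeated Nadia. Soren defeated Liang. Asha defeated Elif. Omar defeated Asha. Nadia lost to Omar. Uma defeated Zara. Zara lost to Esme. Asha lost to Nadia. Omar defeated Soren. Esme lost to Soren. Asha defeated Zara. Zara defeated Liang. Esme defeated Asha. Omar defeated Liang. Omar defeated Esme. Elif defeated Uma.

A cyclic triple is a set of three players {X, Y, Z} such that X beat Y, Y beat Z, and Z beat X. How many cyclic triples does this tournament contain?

Win totals: Zara 1, Soren 5, Esme 5, Asha 2, Uma 7, Liang 1, Omar 6, Nadia 3, Elif 6.
A player with w wins dominates both others in C(w,2) triples; summing gives 0 + 10 + 10 + 1 + 21 + 0 + 15 + 3 + 15 = 75 transitive triples.
Total triples C(9,3) = 84, so cyclic triples = 84 − 75 = 9.

9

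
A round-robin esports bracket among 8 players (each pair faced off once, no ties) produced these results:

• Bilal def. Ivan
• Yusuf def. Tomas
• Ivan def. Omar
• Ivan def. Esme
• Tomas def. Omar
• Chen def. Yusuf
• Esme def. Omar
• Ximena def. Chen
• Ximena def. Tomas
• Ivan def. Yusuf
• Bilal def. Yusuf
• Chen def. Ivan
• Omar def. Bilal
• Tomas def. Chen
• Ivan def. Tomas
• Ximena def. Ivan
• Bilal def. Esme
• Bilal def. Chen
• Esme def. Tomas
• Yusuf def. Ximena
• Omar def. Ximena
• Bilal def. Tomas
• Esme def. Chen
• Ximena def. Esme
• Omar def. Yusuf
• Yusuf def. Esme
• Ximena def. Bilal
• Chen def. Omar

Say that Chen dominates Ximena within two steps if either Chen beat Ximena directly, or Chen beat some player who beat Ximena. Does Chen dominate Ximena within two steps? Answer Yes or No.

Yes

Chen did not beat Ximena directly.
Chen beat Yusuf, Omar, Ivan. Of those, Yusuf beat Ximena.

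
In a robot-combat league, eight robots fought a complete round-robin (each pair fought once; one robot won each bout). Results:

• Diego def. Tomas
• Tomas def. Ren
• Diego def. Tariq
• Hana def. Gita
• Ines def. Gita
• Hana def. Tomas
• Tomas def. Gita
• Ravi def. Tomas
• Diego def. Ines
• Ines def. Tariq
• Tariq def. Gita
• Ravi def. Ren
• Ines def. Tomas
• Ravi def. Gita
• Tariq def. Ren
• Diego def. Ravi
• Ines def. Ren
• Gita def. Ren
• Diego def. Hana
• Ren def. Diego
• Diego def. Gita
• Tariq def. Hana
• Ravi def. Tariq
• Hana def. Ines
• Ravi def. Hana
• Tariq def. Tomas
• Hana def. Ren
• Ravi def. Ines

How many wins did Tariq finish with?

4

Tariq's results: beat Tomas, Ren, Hana, Gita; lost to Ines, Ravi, Diego.
That is 4 wins.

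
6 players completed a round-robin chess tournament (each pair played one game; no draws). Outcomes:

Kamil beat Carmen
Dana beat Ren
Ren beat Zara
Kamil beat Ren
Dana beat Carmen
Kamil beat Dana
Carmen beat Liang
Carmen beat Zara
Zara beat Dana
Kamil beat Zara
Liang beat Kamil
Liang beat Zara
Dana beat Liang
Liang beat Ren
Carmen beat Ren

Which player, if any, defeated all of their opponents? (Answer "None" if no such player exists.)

Highest win total is Kamil with 4 (out of 5 possible).
Kamil lost to Liang, so no player went undefeated.

None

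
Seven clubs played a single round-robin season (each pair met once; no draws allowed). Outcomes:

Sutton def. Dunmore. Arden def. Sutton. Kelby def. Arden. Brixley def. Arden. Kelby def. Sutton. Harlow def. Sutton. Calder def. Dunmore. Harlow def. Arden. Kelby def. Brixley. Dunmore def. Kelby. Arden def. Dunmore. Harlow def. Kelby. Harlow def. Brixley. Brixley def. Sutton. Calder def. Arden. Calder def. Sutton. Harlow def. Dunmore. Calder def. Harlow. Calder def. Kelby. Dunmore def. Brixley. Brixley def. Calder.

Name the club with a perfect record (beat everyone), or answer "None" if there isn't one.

Highest win total is Harlow with 5 (out of 6 possible).
Harlow lost to Calder, so no club went undefeated.

None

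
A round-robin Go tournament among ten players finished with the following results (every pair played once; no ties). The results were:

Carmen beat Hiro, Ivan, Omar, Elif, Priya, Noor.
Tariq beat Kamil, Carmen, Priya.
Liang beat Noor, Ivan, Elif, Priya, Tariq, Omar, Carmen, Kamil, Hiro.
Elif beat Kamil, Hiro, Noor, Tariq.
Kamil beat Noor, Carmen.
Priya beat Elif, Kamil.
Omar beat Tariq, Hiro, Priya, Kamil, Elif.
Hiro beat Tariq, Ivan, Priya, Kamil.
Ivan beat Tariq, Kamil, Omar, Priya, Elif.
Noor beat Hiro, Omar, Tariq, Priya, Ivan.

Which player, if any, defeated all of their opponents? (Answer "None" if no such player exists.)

Liang

Liang has 9 wins out of 9 opponents — a perfect record.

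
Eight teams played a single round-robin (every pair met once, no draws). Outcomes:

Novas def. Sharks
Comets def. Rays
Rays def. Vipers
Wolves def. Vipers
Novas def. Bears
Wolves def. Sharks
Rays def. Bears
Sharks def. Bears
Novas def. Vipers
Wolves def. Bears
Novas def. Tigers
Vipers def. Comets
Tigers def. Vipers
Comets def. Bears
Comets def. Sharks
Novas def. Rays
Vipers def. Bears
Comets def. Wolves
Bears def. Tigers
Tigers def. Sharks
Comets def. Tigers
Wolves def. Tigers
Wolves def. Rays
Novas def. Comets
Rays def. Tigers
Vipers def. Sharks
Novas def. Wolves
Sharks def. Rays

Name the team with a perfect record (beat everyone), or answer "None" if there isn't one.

Novas

Novas has 7 wins out of 7 opponents — a perfect record.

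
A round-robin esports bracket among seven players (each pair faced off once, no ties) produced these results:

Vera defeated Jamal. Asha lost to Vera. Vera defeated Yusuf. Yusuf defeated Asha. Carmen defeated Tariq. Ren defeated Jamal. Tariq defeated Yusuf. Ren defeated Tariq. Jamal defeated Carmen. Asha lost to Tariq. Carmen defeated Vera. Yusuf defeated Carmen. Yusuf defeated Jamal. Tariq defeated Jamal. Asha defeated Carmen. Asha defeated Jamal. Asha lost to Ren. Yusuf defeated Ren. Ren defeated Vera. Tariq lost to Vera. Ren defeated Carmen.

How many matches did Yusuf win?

Yusuf's results: beat Asha, Jamal, Ren, Carmen; lost to Vera, Tariq.
That is 4 wins.

4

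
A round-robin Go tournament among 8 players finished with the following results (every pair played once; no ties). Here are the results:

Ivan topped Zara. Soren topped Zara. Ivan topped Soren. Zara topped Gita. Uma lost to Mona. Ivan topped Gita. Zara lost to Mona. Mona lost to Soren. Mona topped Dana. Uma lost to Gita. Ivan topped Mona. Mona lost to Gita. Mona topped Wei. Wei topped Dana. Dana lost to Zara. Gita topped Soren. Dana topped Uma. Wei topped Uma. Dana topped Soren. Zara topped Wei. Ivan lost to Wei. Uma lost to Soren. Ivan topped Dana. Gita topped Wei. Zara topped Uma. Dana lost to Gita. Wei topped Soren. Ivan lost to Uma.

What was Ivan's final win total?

5

Ivan's results: beat Mona, Dana, Zara, Gita, Soren; lost to Wei, Uma.
That is 5 wins.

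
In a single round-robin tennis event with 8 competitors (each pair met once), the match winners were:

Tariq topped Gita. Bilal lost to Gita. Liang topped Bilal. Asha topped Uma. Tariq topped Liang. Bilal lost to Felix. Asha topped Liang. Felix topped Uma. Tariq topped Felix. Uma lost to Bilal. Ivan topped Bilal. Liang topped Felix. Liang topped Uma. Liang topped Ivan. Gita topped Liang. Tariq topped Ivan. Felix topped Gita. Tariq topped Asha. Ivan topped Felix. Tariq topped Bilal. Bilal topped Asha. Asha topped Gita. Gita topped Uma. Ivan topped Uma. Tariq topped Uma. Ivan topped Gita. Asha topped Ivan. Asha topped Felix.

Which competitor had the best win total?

Tariq

Win totals: Bilal 2, Felix 3, Uma 0, Liang 4, Asha 5, Gita 3, Tariq 7, Ivan 4.
Tariq leads with 7 wins (next highest: 5).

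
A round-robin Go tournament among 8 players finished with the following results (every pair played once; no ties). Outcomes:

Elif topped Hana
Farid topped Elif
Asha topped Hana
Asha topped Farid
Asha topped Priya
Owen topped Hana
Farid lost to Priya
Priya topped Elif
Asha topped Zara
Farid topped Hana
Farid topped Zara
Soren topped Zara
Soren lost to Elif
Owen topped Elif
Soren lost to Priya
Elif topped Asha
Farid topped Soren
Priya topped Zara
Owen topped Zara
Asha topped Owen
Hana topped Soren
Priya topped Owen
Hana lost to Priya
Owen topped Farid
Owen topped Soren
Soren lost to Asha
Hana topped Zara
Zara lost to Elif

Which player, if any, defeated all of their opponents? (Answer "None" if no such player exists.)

Highest win total is Priya with 6 (out of 7 possible).
Priya lost to Asha, so no player went undefeated.

None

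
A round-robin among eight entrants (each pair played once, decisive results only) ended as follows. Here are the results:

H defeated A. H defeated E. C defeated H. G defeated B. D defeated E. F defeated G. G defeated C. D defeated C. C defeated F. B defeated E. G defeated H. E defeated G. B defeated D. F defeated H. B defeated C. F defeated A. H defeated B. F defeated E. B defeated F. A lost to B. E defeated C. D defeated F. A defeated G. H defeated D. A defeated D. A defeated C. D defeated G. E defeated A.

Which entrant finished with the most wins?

Win totals: A 3, B 5, C 2, D 4, E 3, F 4, G 3, H 4.
B leads with 5 wins (next highest: 4).

B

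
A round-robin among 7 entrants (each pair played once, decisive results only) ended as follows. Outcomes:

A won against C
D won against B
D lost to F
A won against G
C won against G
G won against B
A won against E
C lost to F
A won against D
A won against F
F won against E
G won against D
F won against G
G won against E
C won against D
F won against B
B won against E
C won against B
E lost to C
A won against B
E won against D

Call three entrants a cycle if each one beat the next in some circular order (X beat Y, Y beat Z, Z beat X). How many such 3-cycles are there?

1

Win totals: A 6, B 1, C 4, D 1, E 1, F 5, G 3.
An entrant with w wins dominates both others in C(w,2) triples; summing gives 15 + 0 + 6 + 0 + 0 + 10 + 3 = 34 transitive triples.
Total triples C(7,3) = 35, so cyclic triples = 35 − 34 = 1.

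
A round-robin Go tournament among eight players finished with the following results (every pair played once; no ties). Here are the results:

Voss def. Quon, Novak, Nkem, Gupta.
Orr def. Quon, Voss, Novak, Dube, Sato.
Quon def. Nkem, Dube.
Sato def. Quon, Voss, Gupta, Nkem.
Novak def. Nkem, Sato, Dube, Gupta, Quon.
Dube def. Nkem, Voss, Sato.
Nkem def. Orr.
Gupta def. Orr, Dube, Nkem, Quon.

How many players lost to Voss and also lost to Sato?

3

Voss beat: Nkem, Gupta, Quon, Novak.
Sato beat: Nkem, Gupta, Voss, Quon.
Both beat: Nkem, Gupta, Quon — 3.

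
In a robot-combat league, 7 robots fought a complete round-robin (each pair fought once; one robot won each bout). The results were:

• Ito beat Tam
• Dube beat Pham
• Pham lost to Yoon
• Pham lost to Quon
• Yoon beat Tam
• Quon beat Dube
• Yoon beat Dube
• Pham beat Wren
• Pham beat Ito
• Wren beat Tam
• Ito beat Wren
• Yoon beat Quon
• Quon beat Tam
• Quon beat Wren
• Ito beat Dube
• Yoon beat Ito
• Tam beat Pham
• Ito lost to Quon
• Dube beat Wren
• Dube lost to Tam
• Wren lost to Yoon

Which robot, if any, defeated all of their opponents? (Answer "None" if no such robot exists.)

Yoon

Yoon has 6 wins out of 6 opponents — a perfect record.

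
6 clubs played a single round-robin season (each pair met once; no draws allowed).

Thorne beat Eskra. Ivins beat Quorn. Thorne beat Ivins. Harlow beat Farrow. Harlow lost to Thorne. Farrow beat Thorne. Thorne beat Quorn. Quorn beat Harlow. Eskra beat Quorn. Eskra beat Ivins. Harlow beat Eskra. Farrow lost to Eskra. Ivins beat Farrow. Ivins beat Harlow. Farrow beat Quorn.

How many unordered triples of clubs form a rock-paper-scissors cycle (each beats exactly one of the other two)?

Of the C(6,3) = 20 triples, the cyclic ones are: {Harlow, Farrow, Quorn}; {Harlow, Farrow, Thorne}; {Harlow, Ivins, Eskra}; {Harlow, Eskra, Quorn}; {Farrow, Ivins, Thorne}; {Farrow, Eskra, Thorne}.
That is 6.

6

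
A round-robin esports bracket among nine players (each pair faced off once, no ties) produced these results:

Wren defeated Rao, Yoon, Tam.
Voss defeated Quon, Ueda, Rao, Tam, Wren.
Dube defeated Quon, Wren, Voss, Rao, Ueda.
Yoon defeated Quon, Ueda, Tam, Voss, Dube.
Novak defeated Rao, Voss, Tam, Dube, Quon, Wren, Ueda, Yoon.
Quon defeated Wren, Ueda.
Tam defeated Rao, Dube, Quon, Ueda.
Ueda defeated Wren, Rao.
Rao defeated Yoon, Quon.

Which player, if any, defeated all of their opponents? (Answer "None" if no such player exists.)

Novak has 8 wins out of 8 opponents — a perfect record.

Novak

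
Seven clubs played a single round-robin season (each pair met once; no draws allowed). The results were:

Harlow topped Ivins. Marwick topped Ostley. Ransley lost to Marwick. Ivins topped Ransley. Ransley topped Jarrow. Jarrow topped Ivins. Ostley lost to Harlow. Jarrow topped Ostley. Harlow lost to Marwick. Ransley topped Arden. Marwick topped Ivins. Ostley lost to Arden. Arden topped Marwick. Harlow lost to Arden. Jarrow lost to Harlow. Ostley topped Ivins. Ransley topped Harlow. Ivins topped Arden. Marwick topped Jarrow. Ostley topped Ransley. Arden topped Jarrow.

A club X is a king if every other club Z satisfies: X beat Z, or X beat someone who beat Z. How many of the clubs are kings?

Ransley reaches everyone (king).
Ivins reaches everyone (king).
Jarrow cannot reach Harlow, Marwick in two steps.
Harlow cannot reach Marwick in two steps.
Marwick reaches everyone (king).
Arden reaches everyone (king).
Ostley cannot reach Marwick in two steps.
Kings: Ransley, Ivins, Marwick, Arden — 4.

4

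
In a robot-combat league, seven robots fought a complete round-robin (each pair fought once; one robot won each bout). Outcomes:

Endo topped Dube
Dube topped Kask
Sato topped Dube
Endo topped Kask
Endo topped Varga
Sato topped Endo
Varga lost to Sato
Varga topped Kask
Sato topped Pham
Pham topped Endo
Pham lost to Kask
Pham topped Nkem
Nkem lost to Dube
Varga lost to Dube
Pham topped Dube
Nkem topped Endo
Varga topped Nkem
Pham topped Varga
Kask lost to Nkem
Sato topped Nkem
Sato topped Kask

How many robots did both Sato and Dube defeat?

Sato beat: Endo, Dube, Kask, Pham, Varga, Nkem.
Dube beat: Kask, Varga, Nkem.
Both beat: Kask, Varga, Nkem — 3.

3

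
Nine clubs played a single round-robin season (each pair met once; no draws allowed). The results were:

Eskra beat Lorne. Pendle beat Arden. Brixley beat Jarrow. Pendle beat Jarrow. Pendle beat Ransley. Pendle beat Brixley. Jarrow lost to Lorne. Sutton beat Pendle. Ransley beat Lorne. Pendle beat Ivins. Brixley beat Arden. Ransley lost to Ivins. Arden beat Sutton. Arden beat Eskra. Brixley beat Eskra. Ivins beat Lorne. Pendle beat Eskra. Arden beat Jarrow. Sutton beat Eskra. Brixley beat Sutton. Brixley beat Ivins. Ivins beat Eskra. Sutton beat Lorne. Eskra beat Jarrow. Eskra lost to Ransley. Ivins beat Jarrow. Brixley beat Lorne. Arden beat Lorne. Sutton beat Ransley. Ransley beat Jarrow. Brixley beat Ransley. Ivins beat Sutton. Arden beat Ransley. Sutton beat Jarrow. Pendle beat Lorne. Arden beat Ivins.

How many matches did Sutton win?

Sutton's results: beat Pendle, Ransley, Eskra, Lorne, Jarrow; lost to Brixley, Ivins, Arden.
That is 5 wins.

5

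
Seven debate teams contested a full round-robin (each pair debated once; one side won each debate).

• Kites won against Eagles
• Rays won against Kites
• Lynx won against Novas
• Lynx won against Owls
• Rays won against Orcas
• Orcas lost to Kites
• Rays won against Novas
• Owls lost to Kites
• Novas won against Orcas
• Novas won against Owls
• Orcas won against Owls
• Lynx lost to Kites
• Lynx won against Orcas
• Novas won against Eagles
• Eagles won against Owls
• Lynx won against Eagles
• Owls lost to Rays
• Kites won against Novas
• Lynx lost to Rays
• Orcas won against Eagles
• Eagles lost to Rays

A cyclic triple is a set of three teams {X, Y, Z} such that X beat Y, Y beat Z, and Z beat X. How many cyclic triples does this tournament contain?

Win totals: Novas 3, Kites 5, Orcas 2, Lynx 4, Rays 6, Owls 0, Eagles 1.
A team with w wins dominates both others in C(w,2) triples; summing gives 3 + 10 + 1 + 6 + 15 + 0 + 0 = 35 transitive triples.
Total triples C(7,3) = 35, so cyclic triples = 35 − 35 = 0.

0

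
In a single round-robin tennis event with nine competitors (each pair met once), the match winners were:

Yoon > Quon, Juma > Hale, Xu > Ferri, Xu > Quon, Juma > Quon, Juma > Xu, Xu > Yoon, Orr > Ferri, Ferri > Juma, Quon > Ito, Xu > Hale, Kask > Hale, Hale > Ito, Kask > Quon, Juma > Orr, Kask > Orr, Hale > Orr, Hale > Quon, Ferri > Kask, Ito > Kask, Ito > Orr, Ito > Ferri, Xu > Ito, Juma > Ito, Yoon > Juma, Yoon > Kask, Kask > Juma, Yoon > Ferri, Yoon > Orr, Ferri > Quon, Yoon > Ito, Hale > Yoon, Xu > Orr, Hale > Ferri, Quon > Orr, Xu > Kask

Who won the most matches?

Win totals: Yoon 6, Juma 5, Orr 1, Hale 5, Ito 3, Ferri 3, Kask 4, Xu 7, Quon 2.
Xu leads with 7 wins (next highest: 6).

Xu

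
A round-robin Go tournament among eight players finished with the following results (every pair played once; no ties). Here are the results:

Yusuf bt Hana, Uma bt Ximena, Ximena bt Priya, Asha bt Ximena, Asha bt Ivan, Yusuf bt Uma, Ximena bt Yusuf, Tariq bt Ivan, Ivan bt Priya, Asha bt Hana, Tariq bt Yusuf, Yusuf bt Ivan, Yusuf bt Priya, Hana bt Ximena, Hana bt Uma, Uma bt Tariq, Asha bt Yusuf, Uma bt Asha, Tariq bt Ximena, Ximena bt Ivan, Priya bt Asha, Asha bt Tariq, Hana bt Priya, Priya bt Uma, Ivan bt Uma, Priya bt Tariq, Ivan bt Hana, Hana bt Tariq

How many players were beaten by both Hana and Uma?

2

Hana beat: Ximena, Tariq, Uma, Priya.
Uma beat: Ximena, Tariq, Asha.
Both beat: Ximena, Tariq — 2.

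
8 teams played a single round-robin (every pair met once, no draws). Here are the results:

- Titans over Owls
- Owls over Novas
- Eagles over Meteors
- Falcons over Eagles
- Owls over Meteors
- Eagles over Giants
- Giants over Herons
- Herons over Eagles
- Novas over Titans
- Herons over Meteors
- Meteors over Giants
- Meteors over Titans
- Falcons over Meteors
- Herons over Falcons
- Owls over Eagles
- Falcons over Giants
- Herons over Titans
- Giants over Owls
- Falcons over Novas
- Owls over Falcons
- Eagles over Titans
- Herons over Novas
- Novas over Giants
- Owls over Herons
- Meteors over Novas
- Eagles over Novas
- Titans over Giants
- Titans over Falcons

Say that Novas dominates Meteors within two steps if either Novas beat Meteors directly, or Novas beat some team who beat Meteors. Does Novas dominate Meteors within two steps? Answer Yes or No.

Novas did not beat Meteors directly.
Novas beat Titans, Giants, but each of them lost to Meteors. No two-step path.

No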